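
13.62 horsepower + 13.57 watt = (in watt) 1.017e+04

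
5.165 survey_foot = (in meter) 1.574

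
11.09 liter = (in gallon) 2.93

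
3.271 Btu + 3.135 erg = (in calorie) 824.8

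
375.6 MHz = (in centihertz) 3.756e+10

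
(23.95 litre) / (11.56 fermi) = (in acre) 5.12e+08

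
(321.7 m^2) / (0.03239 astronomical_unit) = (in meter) 6.639e-08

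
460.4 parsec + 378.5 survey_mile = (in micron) 1.421e+25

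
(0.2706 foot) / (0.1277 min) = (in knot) 0.02092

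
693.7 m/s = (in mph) 1552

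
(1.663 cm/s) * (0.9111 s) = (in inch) 0.5965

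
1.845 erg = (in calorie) 4.41e-08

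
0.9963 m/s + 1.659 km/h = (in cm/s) 145.7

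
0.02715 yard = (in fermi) 2.483e+13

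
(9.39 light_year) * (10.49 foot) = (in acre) 7.019e+13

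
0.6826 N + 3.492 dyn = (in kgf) 0.06961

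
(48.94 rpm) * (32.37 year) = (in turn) 8.326e+08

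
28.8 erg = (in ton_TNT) 6.883e-16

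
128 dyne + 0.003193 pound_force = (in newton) 0.01548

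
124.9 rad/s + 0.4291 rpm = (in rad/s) 124.9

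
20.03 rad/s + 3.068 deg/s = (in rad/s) 20.08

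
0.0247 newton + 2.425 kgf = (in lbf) 5.352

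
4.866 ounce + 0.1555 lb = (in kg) 0.2085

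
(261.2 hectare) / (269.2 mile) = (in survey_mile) 0.003746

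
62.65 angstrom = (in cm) 6.265e-07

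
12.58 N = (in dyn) 1.258e+06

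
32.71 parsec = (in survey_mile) 6.272e+14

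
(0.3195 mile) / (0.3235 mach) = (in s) 4.668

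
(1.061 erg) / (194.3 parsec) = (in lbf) 3.978e-27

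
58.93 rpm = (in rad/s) 6.171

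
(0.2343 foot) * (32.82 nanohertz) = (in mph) 5.243e-09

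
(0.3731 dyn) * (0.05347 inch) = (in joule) 5.067e-09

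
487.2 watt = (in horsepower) 0.6533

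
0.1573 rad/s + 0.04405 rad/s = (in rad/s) 0.2014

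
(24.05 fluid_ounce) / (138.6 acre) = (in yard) 1.387e-09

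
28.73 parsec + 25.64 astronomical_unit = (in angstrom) 8.865e+27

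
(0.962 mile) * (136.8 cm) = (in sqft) 2.28e+04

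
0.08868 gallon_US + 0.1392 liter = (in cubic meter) 0.0004749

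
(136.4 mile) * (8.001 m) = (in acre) 434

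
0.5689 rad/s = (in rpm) 5.433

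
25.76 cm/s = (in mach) 0.0007565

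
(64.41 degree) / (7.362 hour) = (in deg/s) 0.00243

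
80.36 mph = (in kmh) 129.3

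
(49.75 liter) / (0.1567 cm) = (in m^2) 31.75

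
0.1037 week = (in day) 0.7259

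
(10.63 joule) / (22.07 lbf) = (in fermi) 1.083e+14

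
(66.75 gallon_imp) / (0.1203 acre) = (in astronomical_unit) 4.167e-15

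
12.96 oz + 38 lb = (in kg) 17.6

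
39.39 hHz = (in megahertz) 0.003939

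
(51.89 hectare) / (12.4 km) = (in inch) 1648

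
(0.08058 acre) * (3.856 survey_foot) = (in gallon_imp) 8.431e+04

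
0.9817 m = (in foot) 3.221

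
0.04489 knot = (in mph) 0.05166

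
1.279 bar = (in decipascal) 1.279e+06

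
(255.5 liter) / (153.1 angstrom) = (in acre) 4124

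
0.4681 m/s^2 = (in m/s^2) 0.4681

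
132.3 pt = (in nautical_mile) 2.52e-05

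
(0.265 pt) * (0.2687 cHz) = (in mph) 5.619e-07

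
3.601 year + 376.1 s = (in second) 1.136e+08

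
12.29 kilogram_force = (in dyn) 1.205e+07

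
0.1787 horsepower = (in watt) 133.3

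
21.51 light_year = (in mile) 1.264e+14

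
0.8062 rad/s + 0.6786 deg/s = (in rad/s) 0.818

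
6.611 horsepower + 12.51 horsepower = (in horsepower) 19.12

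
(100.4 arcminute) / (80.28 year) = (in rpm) 1.102e-10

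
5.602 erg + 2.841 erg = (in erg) 8.443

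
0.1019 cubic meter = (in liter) 101.9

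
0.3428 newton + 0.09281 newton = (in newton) 0.4356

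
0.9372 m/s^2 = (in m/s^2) 0.9372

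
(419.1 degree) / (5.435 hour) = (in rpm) 0.00357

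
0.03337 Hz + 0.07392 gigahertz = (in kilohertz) 7.392e+04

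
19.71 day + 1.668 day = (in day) 21.38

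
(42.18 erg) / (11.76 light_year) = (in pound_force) 8.523e-24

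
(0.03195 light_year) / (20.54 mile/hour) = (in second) 3.292e+13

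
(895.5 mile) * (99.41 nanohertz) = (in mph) 0.3205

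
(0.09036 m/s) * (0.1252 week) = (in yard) 7483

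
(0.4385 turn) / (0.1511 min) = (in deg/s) 17.41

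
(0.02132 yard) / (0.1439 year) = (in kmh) 1.547e-08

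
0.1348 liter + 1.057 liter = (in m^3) 0.001192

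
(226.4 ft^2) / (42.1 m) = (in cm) 49.96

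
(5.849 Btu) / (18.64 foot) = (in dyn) 1.086e+08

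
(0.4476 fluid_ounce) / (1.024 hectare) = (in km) 1.293e-12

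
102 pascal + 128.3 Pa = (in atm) 0.002273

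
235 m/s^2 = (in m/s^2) 235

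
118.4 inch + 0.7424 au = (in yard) 1.215e+11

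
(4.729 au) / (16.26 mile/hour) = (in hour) 2.703e+07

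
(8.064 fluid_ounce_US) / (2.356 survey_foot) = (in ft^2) 0.003575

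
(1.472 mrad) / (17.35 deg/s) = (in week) 8.037e-09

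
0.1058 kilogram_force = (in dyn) 1.038e+05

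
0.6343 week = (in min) 6394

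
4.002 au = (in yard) 6.547e+11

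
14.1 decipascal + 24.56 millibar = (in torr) 18.43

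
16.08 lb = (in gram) 7294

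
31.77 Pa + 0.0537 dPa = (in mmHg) 0.2383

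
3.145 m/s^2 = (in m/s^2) 3.145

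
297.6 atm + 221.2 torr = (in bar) 301.8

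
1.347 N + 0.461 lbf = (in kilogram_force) 0.3465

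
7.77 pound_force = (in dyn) 3.456e+06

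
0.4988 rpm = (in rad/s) 0.05223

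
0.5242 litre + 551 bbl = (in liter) 8.76e+04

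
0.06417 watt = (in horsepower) 8.605e-05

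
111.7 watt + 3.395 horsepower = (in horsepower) 3.545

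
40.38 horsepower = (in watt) 3.011e+04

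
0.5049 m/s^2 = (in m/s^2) 0.5049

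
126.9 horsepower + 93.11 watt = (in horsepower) 127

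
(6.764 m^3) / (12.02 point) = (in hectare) 0.1595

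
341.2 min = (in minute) 341.2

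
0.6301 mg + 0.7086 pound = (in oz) 11.34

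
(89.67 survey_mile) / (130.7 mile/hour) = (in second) 2470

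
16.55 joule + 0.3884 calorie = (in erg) 1.818e+08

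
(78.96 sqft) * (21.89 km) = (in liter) 1.606e+08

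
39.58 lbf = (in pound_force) 39.58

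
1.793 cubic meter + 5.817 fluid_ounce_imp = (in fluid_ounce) 6.063e+04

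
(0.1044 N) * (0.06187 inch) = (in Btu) 1.555e-07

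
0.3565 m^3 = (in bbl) 2.242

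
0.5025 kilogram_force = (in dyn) 4.928e+05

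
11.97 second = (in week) 1.979e-05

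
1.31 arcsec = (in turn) 1.011e-06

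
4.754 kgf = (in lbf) 10.48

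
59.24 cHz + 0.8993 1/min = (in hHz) 0.006074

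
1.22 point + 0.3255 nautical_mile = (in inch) 2.373e+04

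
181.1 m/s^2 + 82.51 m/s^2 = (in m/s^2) 263.6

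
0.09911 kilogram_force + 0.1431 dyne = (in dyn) 9.719e+04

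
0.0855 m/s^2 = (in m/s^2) 0.0855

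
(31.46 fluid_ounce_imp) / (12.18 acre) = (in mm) 1.813e-05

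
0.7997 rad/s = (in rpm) 7.637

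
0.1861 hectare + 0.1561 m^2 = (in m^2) 1861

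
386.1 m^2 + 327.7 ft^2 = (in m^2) 416.5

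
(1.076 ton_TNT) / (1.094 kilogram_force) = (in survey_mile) 2.607e+05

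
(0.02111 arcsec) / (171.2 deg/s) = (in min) 5.709e-10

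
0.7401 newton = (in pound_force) 0.1664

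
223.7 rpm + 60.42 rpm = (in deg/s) 1705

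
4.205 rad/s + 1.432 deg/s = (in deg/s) 242.4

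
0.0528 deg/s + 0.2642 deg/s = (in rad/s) 0.005533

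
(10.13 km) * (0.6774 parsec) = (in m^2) 2.117e+20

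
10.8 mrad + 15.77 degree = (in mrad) 286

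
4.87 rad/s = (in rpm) 46.51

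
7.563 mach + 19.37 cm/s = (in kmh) 9271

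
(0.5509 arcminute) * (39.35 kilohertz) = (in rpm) 60.22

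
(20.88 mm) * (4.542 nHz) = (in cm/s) 9.484e-09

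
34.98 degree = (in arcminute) 2099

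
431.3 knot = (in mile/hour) 496.3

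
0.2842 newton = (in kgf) 0.02898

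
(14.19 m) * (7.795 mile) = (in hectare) 17.8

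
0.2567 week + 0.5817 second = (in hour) 43.13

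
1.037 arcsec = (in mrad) 0.005028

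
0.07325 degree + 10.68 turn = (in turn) 10.68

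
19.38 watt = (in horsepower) 0.02599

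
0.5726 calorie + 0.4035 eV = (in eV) 1.495e+19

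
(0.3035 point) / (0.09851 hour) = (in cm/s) 3.019e-05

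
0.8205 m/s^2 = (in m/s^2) 0.8205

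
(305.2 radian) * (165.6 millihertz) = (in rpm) 482.6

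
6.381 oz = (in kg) 0.1809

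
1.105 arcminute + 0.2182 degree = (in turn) 0.0006573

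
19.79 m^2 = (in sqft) 213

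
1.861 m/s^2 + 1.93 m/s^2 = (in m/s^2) 3.791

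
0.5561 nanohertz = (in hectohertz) 5.561e-12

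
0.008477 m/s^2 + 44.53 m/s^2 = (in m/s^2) 44.54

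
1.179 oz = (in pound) 0.07369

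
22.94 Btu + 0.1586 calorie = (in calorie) 5785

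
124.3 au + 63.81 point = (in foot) 6.101e+13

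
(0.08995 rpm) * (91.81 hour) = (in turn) 495.5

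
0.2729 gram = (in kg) 0.0002729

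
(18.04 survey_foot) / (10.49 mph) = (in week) 1.939e-06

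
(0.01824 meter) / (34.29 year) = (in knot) 3.279e-11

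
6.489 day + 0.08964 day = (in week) 0.9398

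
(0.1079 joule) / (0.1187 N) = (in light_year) 9.608e-17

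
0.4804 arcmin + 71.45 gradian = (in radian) 1.122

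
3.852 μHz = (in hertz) 3.852e-06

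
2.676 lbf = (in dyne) 1.19e+06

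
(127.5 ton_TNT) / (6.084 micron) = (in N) 8.768e+16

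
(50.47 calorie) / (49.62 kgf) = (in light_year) 4.587e-17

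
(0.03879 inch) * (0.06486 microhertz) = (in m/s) 6.39e-11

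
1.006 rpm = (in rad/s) 0.1053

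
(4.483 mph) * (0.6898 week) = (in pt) 2.37e+09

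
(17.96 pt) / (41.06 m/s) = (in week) 2.551e-10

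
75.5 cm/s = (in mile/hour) 1.689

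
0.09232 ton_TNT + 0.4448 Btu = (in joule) 3.863e+08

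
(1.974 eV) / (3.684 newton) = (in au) 5.739e-31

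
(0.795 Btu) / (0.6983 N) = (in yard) 1314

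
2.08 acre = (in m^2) 8417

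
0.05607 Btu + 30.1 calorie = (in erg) 1.851e+09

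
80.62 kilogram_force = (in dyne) 7.906e+07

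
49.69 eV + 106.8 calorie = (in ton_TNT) 1.068e-07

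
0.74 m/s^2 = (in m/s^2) 0.74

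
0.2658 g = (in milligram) 265.8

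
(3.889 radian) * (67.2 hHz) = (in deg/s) 1.497e+06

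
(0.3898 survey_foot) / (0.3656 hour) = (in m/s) 9.027e-05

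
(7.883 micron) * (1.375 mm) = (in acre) 2.678e-12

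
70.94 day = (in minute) 1.022e+05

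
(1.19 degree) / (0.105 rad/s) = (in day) 2.289e-06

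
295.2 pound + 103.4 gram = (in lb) 295.4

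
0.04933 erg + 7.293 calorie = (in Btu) 0.02892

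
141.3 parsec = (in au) 2.915e+07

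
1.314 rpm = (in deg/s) 7.884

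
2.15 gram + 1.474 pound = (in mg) 6.707e+05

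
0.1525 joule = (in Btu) 0.0001445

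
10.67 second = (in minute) 0.1778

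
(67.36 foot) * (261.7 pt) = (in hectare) 0.0001895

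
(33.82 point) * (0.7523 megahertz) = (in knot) 1.745e+04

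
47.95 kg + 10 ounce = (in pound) 106.3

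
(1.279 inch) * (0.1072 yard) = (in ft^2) 0.03428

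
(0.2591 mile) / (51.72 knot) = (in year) 4.969e-07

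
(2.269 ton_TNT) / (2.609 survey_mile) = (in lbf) 5.083e+05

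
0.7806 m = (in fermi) 7.806e+14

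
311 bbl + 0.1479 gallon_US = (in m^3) 49.45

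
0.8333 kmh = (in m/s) 0.2315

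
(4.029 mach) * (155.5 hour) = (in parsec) 2.489e-08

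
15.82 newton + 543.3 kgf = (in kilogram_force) 544.9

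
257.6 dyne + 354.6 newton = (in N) 354.6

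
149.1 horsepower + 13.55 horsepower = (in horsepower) 162.7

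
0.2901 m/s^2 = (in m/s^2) 0.2901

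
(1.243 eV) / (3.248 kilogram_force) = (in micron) 6.252e-15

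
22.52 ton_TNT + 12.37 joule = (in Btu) 8.931e+07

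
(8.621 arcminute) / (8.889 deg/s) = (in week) 2.673e-08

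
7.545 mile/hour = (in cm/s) 337.3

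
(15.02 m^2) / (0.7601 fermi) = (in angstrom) 1.976e+26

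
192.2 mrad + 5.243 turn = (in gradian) 2109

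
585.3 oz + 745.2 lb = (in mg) 3.546e+08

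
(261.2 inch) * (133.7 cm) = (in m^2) 8.87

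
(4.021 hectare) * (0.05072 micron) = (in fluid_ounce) 68.96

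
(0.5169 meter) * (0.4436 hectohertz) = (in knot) 44.57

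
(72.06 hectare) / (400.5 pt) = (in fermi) 5.1e+21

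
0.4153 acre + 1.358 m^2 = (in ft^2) 1.811e+04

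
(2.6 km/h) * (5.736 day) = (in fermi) 3.579e+20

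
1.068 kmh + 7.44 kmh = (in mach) 0.006941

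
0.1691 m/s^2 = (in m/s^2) 0.1691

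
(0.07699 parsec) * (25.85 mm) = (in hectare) 6.141e+09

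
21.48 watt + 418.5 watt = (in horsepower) 0.59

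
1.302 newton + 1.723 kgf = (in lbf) 4.091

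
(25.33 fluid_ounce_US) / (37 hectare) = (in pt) 5.739e-06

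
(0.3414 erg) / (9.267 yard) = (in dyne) 0.0004029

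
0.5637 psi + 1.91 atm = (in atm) 1.948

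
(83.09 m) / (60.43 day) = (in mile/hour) 3.56e-05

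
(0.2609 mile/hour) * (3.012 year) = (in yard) 1.212e+07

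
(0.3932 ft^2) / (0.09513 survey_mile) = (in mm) 0.2386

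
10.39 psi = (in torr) 537.3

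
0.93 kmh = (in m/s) 0.2583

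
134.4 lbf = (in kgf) 60.96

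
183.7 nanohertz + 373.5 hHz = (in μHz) 3.735e+10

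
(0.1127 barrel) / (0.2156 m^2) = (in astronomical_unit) 5.555e-13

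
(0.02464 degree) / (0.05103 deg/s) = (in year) 1.531e-08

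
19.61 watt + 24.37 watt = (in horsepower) 0.05898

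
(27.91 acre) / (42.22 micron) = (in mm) 2.675e+12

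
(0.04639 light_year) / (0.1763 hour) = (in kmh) 2.489e+12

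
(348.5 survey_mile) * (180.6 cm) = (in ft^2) 1.09e+07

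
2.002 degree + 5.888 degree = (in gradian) 8.767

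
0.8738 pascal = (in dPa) 8.738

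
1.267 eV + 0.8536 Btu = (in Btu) 0.8536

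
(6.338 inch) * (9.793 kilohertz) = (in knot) 3065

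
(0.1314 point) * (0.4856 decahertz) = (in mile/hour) 0.0005035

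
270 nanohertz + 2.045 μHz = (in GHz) 2.315e-15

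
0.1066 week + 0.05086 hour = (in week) 0.1069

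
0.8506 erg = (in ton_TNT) 2.033e-17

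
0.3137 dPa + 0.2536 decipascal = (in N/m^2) 0.05673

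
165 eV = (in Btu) 2.506e-20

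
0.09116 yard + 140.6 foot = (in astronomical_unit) 2.87e-10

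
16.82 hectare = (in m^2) 1.682e+05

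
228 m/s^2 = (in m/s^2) 228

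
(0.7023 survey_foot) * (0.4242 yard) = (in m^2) 0.08303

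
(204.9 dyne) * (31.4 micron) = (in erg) 0.6434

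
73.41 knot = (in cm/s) 3777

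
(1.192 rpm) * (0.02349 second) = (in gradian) 0.1867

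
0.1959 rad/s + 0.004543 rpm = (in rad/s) 0.1964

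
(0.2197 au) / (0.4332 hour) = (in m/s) 2.107e+07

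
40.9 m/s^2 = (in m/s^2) 40.9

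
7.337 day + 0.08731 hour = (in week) 1.049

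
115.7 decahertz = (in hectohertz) 11.57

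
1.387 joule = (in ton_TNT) 3.315e-10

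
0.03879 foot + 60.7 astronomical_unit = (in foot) 2.979e+13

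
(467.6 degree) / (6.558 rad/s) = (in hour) 0.0003457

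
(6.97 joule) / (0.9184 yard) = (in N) 8.3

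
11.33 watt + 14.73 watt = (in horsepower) 0.03495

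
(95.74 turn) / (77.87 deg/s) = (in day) 0.005123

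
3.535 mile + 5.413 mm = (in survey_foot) 1.866e+04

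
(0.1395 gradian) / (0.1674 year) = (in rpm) 3.964e-09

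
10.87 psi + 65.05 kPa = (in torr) 1050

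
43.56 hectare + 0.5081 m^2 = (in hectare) 43.56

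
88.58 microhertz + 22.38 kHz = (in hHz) 223.8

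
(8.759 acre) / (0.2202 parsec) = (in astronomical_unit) 3.487e-23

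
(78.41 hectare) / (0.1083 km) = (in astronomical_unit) 4.84e-08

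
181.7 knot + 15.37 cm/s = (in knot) 182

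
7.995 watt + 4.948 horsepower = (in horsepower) 4.959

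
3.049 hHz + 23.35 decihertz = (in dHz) 3072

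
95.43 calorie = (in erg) 3.993e+09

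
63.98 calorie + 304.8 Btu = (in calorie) 7.692e+04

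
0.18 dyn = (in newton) 1.8e-06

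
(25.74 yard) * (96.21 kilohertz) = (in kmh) 8.152e+06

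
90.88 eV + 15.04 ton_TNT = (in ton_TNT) 15.04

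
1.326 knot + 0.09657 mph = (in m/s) 0.7253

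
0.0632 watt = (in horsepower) 8.475e-05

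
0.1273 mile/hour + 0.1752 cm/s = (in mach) 0.0001723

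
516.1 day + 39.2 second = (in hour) 1.239e+04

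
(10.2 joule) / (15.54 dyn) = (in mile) 40.78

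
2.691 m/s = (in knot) 5.231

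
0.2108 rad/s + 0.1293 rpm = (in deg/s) 12.85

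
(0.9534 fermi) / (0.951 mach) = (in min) 4.907e-20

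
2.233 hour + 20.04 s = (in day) 0.09327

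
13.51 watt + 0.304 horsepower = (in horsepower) 0.3221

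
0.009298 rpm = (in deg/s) 0.05579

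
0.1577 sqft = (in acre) 3.62e-06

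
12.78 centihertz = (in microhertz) 1.278e+05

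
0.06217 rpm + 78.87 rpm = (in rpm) 78.93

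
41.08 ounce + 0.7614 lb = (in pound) 3.329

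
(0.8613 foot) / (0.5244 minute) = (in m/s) 0.008344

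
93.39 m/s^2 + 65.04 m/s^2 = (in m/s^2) 158.4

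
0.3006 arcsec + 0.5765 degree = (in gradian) 0.6406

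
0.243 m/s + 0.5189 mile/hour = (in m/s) 0.475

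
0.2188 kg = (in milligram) 2.188e+05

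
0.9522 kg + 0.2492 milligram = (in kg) 0.9522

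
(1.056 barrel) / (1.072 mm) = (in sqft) 1686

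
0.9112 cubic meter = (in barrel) 5.731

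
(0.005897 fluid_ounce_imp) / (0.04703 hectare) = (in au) 2.381e-21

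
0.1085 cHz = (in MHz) 1.085e-09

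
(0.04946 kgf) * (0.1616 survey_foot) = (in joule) 0.02389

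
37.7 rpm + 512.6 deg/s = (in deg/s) 738.8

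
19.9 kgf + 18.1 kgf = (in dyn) 3.727e+07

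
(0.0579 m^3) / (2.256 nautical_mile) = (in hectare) 1.386e-09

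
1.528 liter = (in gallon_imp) 0.3361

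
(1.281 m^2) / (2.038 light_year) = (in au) 4.441e-28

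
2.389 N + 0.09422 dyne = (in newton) 2.389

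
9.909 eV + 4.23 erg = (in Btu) 4.009e-10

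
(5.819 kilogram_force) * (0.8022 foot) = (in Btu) 0.01322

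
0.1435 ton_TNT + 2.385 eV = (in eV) 3.747e+27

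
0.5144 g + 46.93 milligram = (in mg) 561.3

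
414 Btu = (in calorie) 1.044e+05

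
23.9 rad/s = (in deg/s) 1369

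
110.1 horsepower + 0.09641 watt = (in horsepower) 110.1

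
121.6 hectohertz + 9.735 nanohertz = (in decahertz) 1216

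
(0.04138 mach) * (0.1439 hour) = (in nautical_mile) 3.941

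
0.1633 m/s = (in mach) 0.0004796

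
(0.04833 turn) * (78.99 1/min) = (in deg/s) 22.91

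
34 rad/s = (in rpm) 324.7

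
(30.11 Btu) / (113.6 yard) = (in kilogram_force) 31.19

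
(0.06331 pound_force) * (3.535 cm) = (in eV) 6.214e+16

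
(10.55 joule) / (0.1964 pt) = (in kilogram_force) 1.553e+04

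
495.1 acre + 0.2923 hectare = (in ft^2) 2.16e+07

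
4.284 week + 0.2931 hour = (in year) 0.08219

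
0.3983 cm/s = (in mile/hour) 0.00891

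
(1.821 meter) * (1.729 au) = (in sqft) 5.07e+12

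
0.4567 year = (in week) 23.81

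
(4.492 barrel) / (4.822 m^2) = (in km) 0.0001481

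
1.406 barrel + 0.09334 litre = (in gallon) 59.08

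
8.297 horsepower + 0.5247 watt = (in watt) 6188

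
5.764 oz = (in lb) 0.3603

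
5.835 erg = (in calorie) 1.395e-07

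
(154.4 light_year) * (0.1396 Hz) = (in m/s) 2.039e+17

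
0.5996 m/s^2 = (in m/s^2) 0.5996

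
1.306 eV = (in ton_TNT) 5.001e-29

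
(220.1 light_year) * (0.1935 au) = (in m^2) 6.028e+28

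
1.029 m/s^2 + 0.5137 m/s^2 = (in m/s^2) 1.543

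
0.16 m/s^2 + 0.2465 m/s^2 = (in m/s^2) 0.4065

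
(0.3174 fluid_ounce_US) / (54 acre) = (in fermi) 4.295e+04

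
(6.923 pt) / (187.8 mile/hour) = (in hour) 8.081e-09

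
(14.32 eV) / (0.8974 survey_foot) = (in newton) 8.388e-18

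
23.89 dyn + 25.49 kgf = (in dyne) 2.5e+07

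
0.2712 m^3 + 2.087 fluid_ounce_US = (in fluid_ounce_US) 9172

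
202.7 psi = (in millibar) 1.398e+04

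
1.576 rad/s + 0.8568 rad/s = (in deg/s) 139.4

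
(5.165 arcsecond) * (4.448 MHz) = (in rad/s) 111.4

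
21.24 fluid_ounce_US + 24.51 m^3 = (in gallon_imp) 5392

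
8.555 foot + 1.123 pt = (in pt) 7393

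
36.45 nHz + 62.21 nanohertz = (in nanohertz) 98.66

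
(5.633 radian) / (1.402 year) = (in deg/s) 7.3e-06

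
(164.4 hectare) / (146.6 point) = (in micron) 3.179e+13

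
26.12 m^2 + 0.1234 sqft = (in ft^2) 281.3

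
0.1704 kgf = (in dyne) 1.671e+05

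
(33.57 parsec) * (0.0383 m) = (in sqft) 4.27e+17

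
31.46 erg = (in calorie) 7.519e-07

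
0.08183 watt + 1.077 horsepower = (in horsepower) 1.077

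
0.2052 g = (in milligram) 205.2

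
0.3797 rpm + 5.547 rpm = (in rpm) 5.927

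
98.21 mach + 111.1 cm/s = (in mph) 7.481e+04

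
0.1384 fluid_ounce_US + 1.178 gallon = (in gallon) 1.179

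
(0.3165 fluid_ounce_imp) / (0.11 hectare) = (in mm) 8.175e-06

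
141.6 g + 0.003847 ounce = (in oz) 4.999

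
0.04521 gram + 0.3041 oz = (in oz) 0.3057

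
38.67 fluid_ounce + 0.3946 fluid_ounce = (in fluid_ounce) 39.06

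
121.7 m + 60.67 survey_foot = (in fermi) 1.402e+17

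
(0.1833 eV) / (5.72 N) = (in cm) 5.134e-19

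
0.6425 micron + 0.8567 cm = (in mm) 8.568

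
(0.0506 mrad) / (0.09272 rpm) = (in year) 1.653e-10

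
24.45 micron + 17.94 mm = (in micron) 1.796e+04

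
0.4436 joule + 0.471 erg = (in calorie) 0.106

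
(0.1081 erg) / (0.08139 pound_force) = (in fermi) 2.986e+07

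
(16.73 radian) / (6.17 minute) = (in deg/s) 2.589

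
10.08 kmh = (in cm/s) 280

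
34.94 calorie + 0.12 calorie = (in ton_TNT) 3.506e-08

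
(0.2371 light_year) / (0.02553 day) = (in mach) 2.987e+09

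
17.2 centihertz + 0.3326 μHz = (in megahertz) 1.72e-07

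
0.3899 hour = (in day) 0.01625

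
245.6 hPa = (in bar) 0.2456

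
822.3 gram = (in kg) 0.8223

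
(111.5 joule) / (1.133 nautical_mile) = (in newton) 0.05314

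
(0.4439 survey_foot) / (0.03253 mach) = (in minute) 0.0002036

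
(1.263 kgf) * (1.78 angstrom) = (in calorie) 5.269e-10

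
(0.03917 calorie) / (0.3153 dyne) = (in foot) 1.705e+05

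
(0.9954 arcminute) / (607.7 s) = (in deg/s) 2.73e-05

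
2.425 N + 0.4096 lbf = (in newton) 4.247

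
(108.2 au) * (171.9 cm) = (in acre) 6.876e+09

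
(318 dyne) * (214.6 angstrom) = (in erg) 0.0006824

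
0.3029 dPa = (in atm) 2.989e-07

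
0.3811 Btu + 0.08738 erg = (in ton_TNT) 9.61e-08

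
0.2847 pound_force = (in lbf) 0.2847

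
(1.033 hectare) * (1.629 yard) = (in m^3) 1.539e+04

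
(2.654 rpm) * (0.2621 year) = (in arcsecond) 4.738e+11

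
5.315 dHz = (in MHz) 5.315e-07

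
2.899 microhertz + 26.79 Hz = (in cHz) 2679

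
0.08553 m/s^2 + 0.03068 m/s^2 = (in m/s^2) 0.1162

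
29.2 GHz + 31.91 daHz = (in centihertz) 2.92e+12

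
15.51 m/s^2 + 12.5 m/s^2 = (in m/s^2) 28.01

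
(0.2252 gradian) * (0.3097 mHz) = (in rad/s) 1.096e-06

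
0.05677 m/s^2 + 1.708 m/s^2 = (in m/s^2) 1.765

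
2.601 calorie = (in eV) 6.792e+19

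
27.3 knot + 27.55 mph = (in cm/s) 2636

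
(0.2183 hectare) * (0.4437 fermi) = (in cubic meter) 9.686e-13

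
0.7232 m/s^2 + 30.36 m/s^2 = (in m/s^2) 31.08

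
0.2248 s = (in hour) 6.244e-05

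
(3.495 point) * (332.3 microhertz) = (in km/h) 1.475e-06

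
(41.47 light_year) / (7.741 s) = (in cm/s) 5.068e+18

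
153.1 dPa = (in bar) 0.0001531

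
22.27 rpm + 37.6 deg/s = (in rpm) 28.54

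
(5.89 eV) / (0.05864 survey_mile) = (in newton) 1e-20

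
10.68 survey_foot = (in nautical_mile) 0.001758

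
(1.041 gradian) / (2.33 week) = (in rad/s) 1.16e-08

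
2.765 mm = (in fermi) 2.765e+12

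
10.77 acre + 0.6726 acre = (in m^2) 4.631e+04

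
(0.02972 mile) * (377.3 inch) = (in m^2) 458.4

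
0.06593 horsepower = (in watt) 49.16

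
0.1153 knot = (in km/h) 0.2135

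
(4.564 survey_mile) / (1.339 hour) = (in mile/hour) 3.409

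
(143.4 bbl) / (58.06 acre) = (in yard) 0.0001061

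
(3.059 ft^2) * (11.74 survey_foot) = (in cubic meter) 1.017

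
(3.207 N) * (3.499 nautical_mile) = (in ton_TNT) 4.967e-06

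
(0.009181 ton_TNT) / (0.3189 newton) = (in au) 0.0008052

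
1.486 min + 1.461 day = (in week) 0.2089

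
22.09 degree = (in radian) 0.3855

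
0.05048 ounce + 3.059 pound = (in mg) 1.389e+06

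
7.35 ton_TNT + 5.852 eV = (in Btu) 2.915e+07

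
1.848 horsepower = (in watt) 1378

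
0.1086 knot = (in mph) 0.125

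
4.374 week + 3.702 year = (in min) 1.99e+06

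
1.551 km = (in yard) 1696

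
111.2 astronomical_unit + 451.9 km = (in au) 111.2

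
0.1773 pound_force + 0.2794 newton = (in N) 1.068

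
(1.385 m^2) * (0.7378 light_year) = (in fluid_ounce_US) 3.269e+20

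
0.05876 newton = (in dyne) 5876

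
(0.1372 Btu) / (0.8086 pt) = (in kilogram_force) 5.175e+04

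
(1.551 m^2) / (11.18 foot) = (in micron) 4.552e+05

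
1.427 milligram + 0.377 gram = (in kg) 0.0003784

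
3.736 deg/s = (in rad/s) 0.06521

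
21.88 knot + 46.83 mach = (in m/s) 1.596e+04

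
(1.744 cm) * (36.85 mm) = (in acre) 1.588e-07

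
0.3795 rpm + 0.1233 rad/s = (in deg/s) 9.342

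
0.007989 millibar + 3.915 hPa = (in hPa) 3.923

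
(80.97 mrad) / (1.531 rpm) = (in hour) 0.0001403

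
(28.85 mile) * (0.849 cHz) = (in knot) 766.2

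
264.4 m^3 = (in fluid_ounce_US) 8.94e+06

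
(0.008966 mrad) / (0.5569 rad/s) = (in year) 5.105e-13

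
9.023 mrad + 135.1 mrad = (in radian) 0.1441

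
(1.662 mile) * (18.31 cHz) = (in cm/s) 4.897e+04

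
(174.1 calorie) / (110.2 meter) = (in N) 6.61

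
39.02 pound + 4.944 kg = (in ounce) 798.7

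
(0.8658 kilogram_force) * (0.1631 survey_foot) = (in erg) 4.221e+06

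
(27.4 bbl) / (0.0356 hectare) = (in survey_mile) 7.603e-06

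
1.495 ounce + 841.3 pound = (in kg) 381.6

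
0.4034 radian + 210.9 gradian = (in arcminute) 1.278e+04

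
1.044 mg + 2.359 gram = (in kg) 0.00236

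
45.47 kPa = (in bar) 0.4547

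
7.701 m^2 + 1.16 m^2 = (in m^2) 8.861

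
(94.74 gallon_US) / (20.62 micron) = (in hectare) 1.739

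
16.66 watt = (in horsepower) 0.02234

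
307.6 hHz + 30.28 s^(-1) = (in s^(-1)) 3.079e+04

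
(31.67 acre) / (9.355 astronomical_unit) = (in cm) 9.158e-06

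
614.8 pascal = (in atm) 0.006068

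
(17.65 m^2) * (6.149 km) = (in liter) 1.085e+08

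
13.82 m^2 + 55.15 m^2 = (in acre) 0.01704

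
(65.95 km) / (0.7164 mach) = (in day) 0.003129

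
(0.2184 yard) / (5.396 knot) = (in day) 8.327e-07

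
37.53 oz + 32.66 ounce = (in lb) 4.387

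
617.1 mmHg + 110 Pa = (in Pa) 8.238e+04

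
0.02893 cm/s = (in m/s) 0.0002893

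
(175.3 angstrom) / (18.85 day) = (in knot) 2.092e-14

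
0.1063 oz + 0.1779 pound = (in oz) 2.953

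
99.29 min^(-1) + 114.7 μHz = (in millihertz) 1655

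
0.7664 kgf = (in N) 7.516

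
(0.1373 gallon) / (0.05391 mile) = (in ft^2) 6.448e-05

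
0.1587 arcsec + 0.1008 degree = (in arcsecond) 363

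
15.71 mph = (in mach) 0.02063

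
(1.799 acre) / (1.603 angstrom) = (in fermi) 4.542e+28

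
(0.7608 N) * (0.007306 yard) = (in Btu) 4.817e-06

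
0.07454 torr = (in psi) 0.001441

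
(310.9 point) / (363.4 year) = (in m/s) 9.57e-12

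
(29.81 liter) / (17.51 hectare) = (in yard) 1.862e-07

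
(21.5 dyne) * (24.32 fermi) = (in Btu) 4.956e-21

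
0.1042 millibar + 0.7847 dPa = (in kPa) 0.0105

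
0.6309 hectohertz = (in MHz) 6.309e-05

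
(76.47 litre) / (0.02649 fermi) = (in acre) 7.133e+11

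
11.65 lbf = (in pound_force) 11.65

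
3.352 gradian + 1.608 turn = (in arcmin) 3.491e+04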